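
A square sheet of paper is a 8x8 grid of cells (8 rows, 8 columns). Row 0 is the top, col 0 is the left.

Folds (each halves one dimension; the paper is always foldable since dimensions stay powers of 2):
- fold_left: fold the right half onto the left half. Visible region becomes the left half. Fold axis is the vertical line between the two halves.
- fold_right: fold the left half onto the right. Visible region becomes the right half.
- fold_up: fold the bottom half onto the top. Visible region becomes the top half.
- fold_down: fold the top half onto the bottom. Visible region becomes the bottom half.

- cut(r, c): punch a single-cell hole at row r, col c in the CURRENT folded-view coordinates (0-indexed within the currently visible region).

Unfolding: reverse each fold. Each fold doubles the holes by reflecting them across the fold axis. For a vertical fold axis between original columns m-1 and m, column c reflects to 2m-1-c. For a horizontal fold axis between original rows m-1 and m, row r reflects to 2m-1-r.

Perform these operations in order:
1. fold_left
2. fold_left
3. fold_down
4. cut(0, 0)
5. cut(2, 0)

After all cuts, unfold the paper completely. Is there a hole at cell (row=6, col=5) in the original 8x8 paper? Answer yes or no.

Answer: no

Derivation:
Op 1 fold_left: fold axis v@4; visible region now rows[0,8) x cols[0,4) = 8x4
Op 2 fold_left: fold axis v@2; visible region now rows[0,8) x cols[0,2) = 8x2
Op 3 fold_down: fold axis h@4; visible region now rows[4,8) x cols[0,2) = 4x2
Op 4 cut(0, 0): punch at orig (4,0); cuts so far [(4, 0)]; region rows[4,8) x cols[0,2) = 4x2
Op 5 cut(2, 0): punch at orig (6,0); cuts so far [(4, 0), (6, 0)]; region rows[4,8) x cols[0,2) = 4x2
Unfold 1 (reflect across h@4): 4 holes -> [(1, 0), (3, 0), (4, 0), (6, 0)]
Unfold 2 (reflect across v@2): 8 holes -> [(1, 0), (1, 3), (3, 0), (3, 3), (4, 0), (4, 3), (6, 0), (6, 3)]
Unfold 3 (reflect across v@4): 16 holes -> [(1, 0), (1, 3), (1, 4), (1, 7), (3, 0), (3, 3), (3, 4), (3, 7), (4, 0), (4, 3), (4, 4), (4, 7), (6, 0), (6, 3), (6, 4), (6, 7)]
Holes: [(1, 0), (1, 3), (1, 4), (1, 7), (3, 0), (3, 3), (3, 4), (3, 7), (4, 0), (4, 3), (4, 4), (4, 7), (6, 0), (6, 3), (6, 4), (6, 7)]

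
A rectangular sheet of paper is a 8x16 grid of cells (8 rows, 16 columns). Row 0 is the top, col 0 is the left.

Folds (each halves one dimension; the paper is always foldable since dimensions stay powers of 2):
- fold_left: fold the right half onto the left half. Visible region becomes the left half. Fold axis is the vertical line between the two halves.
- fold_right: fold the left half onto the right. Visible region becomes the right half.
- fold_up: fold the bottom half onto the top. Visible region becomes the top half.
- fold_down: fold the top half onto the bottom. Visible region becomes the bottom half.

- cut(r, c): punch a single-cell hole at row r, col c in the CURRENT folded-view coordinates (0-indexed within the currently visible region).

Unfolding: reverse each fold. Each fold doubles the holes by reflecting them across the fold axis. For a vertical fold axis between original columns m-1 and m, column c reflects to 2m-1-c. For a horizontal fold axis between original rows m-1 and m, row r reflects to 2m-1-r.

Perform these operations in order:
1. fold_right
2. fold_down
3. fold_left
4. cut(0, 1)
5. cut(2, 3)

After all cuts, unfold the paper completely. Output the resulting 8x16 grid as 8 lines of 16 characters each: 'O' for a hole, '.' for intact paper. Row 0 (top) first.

Op 1 fold_right: fold axis v@8; visible region now rows[0,8) x cols[8,16) = 8x8
Op 2 fold_down: fold axis h@4; visible region now rows[4,8) x cols[8,16) = 4x8
Op 3 fold_left: fold axis v@12; visible region now rows[4,8) x cols[8,12) = 4x4
Op 4 cut(0, 1): punch at orig (4,9); cuts so far [(4, 9)]; region rows[4,8) x cols[8,12) = 4x4
Op 5 cut(2, 3): punch at orig (6,11); cuts so far [(4, 9), (6, 11)]; region rows[4,8) x cols[8,12) = 4x4
Unfold 1 (reflect across v@12): 4 holes -> [(4, 9), (4, 14), (6, 11), (6, 12)]
Unfold 2 (reflect across h@4): 8 holes -> [(1, 11), (1, 12), (3, 9), (3, 14), (4, 9), (4, 14), (6, 11), (6, 12)]
Unfold 3 (reflect across v@8): 16 holes -> [(1, 3), (1, 4), (1, 11), (1, 12), (3, 1), (3, 6), (3, 9), (3, 14), (4, 1), (4, 6), (4, 9), (4, 14), (6, 3), (6, 4), (6, 11), (6, 12)]

Answer: ................
...OO......OO...
................
.O....O..O....O.
.O....O..O....O.
................
...OO......OO...
................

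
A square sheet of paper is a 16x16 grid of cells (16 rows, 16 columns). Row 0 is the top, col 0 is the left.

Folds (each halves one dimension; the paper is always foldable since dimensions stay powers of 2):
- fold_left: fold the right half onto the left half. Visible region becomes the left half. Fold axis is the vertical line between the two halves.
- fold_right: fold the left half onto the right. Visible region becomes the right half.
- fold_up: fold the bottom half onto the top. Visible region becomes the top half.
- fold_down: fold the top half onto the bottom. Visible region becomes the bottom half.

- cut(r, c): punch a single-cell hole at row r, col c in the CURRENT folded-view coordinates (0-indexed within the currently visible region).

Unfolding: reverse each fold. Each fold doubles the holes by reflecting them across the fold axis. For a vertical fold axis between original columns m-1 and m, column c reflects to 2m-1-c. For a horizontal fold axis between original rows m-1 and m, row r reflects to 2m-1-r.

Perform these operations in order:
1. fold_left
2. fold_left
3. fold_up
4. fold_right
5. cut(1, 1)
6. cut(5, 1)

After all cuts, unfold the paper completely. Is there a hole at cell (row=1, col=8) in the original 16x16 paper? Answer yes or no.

Answer: yes

Derivation:
Op 1 fold_left: fold axis v@8; visible region now rows[0,16) x cols[0,8) = 16x8
Op 2 fold_left: fold axis v@4; visible region now rows[0,16) x cols[0,4) = 16x4
Op 3 fold_up: fold axis h@8; visible region now rows[0,8) x cols[0,4) = 8x4
Op 4 fold_right: fold axis v@2; visible region now rows[0,8) x cols[2,4) = 8x2
Op 5 cut(1, 1): punch at orig (1,3); cuts so far [(1, 3)]; region rows[0,8) x cols[2,4) = 8x2
Op 6 cut(5, 1): punch at orig (5,3); cuts so far [(1, 3), (5, 3)]; region rows[0,8) x cols[2,4) = 8x2
Unfold 1 (reflect across v@2): 4 holes -> [(1, 0), (1, 3), (5, 0), (5, 3)]
Unfold 2 (reflect across h@8): 8 holes -> [(1, 0), (1, 3), (5, 0), (5, 3), (10, 0), (10, 3), (14, 0), (14, 3)]
Unfold 3 (reflect across v@4): 16 holes -> [(1, 0), (1, 3), (1, 4), (1, 7), (5, 0), (5, 3), (5, 4), (5, 7), (10, 0), (10, 3), (10, 4), (10, 7), (14, 0), (14, 3), (14, 4), (14, 7)]
Unfold 4 (reflect across v@8): 32 holes -> [(1, 0), (1, 3), (1, 4), (1, 7), (1, 8), (1, 11), (1, 12), (1, 15), (5, 0), (5, 3), (5, 4), (5, 7), (5, 8), (5, 11), (5, 12), (5, 15), (10, 0), (10, 3), (10, 4), (10, 7), (10, 8), (10, 11), (10, 12), (10, 15), (14, 0), (14, 3), (14, 4), (14, 7), (14, 8), (14, 11), (14, 12), (14, 15)]
Holes: [(1, 0), (1, 3), (1, 4), (1, 7), (1, 8), (1, 11), (1, 12), (1, 15), (5, 0), (5, 3), (5, 4), (5, 7), (5, 8), (5, 11), (5, 12), (5, 15), (10, 0), (10, 3), (10, 4), (10, 7), (10, 8), (10, 11), (10, 12), (10, 15), (14, 0), (14, 3), (14, 4), (14, 7), (14, 8), (14, 11), (14, 12), (14, 15)]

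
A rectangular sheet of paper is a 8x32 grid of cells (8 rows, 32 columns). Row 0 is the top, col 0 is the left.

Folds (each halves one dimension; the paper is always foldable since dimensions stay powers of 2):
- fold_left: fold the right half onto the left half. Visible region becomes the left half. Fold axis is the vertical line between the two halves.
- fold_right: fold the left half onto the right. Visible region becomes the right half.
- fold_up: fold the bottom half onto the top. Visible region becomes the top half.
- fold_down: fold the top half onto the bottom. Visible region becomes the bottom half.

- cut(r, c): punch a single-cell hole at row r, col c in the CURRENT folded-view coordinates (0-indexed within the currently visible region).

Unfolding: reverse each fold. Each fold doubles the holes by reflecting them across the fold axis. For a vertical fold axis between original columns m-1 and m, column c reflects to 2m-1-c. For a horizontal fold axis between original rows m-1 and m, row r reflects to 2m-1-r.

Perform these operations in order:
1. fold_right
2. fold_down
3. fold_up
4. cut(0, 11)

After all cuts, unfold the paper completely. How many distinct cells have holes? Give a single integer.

Op 1 fold_right: fold axis v@16; visible region now rows[0,8) x cols[16,32) = 8x16
Op 2 fold_down: fold axis h@4; visible region now rows[4,8) x cols[16,32) = 4x16
Op 3 fold_up: fold axis h@6; visible region now rows[4,6) x cols[16,32) = 2x16
Op 4 cut(0, 11): punch at orig (4,27); cuts so far [(4, 27)]; region rows[4,6) x cols[16,32) = 2x16
Unfold 1 (reflect across h@6): 2 holes -> [(4, 27), (7, 27)]
Unfold 2 (reflect across h@4): 4 holes -> [(0, 27), (3, 27), (4, 27), (7, 27)]
Unfold 3 (reflect across v@16): 8 holes -> [(0, 4), (0, 27), (3, 4), (3, 27), (4, 4), (4, 27), (7, 4), (7, 27)]

Answer: 8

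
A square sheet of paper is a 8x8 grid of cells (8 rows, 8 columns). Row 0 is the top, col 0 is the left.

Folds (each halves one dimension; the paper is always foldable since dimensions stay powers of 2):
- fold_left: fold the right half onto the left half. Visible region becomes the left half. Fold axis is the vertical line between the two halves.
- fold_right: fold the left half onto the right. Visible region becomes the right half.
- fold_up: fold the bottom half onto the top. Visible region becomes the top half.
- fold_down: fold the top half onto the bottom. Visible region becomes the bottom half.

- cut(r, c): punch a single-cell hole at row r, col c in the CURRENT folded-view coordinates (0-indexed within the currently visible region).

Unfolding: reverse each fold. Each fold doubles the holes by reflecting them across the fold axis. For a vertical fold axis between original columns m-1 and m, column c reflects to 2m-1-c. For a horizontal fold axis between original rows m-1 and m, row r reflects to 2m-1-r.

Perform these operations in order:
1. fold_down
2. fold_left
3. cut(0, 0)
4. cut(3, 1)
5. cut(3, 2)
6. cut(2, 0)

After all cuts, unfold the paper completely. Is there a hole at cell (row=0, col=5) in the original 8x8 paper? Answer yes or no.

Op 1 fold_down: fold axis h@4; visible region now rows[4,8) x cols[0,8) = 4x8
Op 2 fold_left: fold axis v@4; visible region now rows[4,8) x cols[0,4) = 4x4
Op 3 cut(0, 0): punch at orig (4,0); cuts so far [(4, 0)]; region rows[4,8) x cols[0,4) = 4x4
Op 4 cut(3, 1): punch at orig (7,1); cuts so far [(4, 0), (7, 1)]; region rows[4,8) x cols[0,4) = 4x4
Op 5 cut(3, 2): punch at orig (7,2); cuts so far [(4, 0), (7, 1), (7, 2)]; region rows[4,8) x cols[0,4) = 4x4
Op 6 cut(2, 0): punch at orig (6,0); cuts so far [(4, 0), (6, 0), (7, 1), (7, 2)]; region rows[4,8) x cols[0,4) = 4x4
Unfold 1 (reflect across v@4): 8 holes -> [(4, 0), (4, 7), (6, 0), (6, 7), (7, 1), (7, 2), (7, 5), (7, 6)]
Unfold 2 (reflect across h@4): 16 holes -> [(0, 1), (0, 2), (0, 5), (0, 6), (1, 0), (1, 7), (3, 0), (3, 7), (4, 0), (4, 7), (6, 0), (6, 7), (7, 1), (7, 2), (7, 5), (7, 6)]
Holes: [(0, 1), (0, 2), (0, 5), (0, 6), (1, 0), (1, 7), (3, 0), (3, 7), (4, 0), (4, 7), (6, 0), (6, 7), (7, 1), (7, 2), (7, 5), (7, 6)]

Answer: yes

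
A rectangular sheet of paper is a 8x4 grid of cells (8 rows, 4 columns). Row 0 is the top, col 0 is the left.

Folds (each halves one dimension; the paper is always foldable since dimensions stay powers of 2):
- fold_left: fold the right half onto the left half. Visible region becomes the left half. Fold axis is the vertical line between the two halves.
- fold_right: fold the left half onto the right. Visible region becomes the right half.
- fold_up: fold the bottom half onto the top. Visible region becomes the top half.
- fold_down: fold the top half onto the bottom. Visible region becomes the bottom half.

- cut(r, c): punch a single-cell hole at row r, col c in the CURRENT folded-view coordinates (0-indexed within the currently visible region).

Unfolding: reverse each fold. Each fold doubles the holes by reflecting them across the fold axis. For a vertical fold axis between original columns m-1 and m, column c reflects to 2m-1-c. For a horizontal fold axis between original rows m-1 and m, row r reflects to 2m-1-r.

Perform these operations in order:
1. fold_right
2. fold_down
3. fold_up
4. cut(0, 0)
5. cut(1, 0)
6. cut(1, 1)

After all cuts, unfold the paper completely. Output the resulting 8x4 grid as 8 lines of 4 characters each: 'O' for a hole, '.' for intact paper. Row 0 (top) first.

Answer: .OO.
OOOO
OOOO
.OO.
.OO.
OOOO
OOOO
.OO.

Derivation:
Op 1 fold_right: fold axis v@2; visible region now rows[0,8) x cols[2,4) = 8x2
Op 2 fold_down: fold axis h@4; visible region now rows[4,8) x cols[2,4) = 4x2
Op 3 fold_up: fold axis h@6; visible region now rows[4,6) x cols[2,4) = 2x2
Op 4 cut(0, 0): punch at orig (4,2); cuts so far [(4, 2)]; region rows[4,6) x cols[2,4) = 2x2
Op 5 cut(1, 0): punch at orig (5,2); cuts so far [(4, 2), (5, 2)]; region rows[4,6) x cols[2,4) = 2x2
Op 6 cut(1, 1): punch at orig (5,3); cuts so far [(4, 2), (5, 2), (5, 3)]; region rows[4,6) x cols[2,4) = 2x2
Unfold 1 (reflect across h@6): 6 holes -> [(4, 2), (5, 2), (5, 3), (6, 2), (6, 3), (7, 2)]
Unfold 2 (reflect across h@4): 12 holes -> [(0, 2), (1, 2), (1, 3), (2, 2), (2, 3), (3, 2), (4, 2), (5, 2), (5, 3), (6, 2), (6, 3), (7, 2)]
Unfold 3 (reflect across v@2): 24 holes -> [(0, 1), (0, 2), (1, 0), (1, 1), (1, 2), (1, 3), (2, 0), (2, 1), (2, 2), (2, 3), (3, 1), (3, 2), (4, 1), (4, 2), (5, 0), (5, 1), (5, 2), (5, 3), (6, 0), (6, 1), (6, 2), (6, 3), (7, 1), (7, 2)]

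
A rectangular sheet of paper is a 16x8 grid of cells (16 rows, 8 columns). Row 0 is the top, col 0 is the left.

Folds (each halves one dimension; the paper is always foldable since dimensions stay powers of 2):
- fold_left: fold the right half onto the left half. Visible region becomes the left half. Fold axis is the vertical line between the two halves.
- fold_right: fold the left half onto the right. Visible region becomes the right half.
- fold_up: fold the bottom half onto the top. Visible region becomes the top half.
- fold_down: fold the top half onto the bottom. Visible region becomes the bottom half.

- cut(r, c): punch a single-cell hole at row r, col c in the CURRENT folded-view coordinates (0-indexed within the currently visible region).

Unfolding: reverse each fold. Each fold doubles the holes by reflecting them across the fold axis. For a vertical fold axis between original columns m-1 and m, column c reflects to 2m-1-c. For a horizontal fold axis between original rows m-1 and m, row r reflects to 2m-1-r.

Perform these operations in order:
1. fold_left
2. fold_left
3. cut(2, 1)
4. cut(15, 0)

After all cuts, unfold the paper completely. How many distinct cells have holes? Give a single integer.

Op 1 fold_left: fold axis v@4; visible region now rows[0,16) x cols[0,4) = 16x4
Op 2 fold_left: fold axis v@2; visible region now rows[0,16) x cols[0,2) = 16x2
Op 3 cut(2, 1): punch at orig (2,1); cuts so far [(2, 1)]; region rows[0,16) x cols[0,2) = 16x2
Op 4 cut(15, 0): punch at orig (15,0); cuts so far [(2, 1), (15, 0)]; region rows[0,16) x cols[0,2) = 16x2
Unfold 1 (reflect across v@2): 4 holes -> [(2, 1), (2, 2), (15, 0), (15, 3)]
Unfold 2 (reflect across v@4): 8 holes -> [(2, 1), (2, 2), (2, 5), (2, 6), (15, 0), (15, 3), (15, 4), (15, 7)]

Answer: 8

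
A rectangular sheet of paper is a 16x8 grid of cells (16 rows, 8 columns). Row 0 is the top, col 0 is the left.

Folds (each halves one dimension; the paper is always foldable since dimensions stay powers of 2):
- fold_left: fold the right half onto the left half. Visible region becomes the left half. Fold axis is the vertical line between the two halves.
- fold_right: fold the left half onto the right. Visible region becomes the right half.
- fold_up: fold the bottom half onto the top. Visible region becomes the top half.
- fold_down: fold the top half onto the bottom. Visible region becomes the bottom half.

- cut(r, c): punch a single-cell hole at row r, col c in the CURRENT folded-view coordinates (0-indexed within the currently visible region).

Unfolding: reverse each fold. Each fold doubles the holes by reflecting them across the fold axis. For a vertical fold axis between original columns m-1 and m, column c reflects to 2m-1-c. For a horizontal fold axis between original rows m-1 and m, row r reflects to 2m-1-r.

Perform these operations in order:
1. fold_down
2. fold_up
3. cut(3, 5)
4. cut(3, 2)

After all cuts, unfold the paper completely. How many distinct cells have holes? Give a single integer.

Op 1 fold_down: fold axis h@8; visible region now rows[8,16) x cols[0,8) = 8x8
Op 2 fold_up: fold axis h@12; visible region now rows[8,12) x cols[0,8) = 4x8
Op 3 cut(3, 5): punch at orig (11,5); cuts so far [(11, 5)]; region rows[8,12) x cols[0,8) = 4x8
Op 4 cut(3, 2): punch at orig (11,2); cuts so far [(11, 2), (11, 5)]; region rows[8,12) x cols[0,8) = 4x8
Unfold 1 (reflect across h@12): 4 holes -> [(11, 2), (11, 5), (12, 2), (12, 5)]
Unfold 2 (reflect across h@8): 8 holes -> [(3, 2), (3, 5), (4, 2), (4, 5), (11, 2), (11, 5), (12, 2), (12, 5)]

Answer: 8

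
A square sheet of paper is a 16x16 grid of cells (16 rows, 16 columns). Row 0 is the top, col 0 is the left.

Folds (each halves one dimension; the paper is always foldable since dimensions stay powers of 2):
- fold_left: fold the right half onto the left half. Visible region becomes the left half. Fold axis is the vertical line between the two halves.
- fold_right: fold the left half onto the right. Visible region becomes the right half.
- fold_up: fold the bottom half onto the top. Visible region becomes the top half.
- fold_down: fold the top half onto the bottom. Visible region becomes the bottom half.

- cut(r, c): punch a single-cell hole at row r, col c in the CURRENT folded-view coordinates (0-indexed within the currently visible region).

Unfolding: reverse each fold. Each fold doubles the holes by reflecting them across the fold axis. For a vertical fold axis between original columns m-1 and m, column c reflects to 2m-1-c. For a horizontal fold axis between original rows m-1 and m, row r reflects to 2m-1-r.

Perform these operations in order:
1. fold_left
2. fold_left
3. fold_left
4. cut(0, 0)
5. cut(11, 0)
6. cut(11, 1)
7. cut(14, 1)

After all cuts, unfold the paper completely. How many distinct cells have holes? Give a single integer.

Op 1 fold_left: fold axis v@8; visible region now rows[0,16) x cols[0,8) = 16x8
Op 2 fold_left: fold axis v@4; visible region now rows[0,16) x cols[0,4) = 16x4
Op 3 fold_left: fold axis v@2; visible region now rows[0,16) x cols[0,2) = 16x2
Op 4 cut(0, 0): punch at orig (0,0); cuts so far [(0, 0)]; region rows[0,16) x cols[0,2) = 16x2
Op 5 cut(11, 0): punch at orig (11,0); cuts so far [(0, 0), (11, 0)]; region rows[0,16) x cols[0,2) = 16x2
Op 6 cut(11, 1): punch at orig (11,1); cuts so far [(0, 0), (11, 0), (11, 1)]; region rows[0,16) x cols[0,2) = 16x2
Op 7 cut(14, 1): punch at orig (14,1); cuts so far [(0, 0), (11, 0), (11, 1), (14, 1)]; region rows[0,16) x cols[0,2) = 16x2
Unfold 1 (reflect across v@2): 8 holes -> [(0, 0), (0, 3), (11, 0), (11, 1), (11, 2), (11, 3), (14, 1), (14, 2)]
Unfold 2 (reflect across v@4): 16 holes -> [(0, 0), (0, 3), (0, 4), (0, 7), (11, 0), (11, 1), (11, 2), (11, 3), (11, 4), (11, 5), (11, 6), (11, 7), (14, 1), (14, 2), (14, 5), (14, 6)]
Unfold 3 (reflect across v@8): 32 holes -> [(0, 0), (0, 3), (0, 4), (0, 7), (0, 8), (0, 11), (0, 12), (0, 15), (11, 0), (11, 1), (11, 2), (11, 3), (11, 4), (11, 5), (11, 6), (11, 7), (11, 8), (11, 9), (11, 10), (11, 11), (11, 12), (11, 13), (11, 14), (11, 15), (14, 1), (14, 2), (14, 5), (14, 6), (14, 9), (14, 10), (14, 13), (14, 14)]

Answer: 32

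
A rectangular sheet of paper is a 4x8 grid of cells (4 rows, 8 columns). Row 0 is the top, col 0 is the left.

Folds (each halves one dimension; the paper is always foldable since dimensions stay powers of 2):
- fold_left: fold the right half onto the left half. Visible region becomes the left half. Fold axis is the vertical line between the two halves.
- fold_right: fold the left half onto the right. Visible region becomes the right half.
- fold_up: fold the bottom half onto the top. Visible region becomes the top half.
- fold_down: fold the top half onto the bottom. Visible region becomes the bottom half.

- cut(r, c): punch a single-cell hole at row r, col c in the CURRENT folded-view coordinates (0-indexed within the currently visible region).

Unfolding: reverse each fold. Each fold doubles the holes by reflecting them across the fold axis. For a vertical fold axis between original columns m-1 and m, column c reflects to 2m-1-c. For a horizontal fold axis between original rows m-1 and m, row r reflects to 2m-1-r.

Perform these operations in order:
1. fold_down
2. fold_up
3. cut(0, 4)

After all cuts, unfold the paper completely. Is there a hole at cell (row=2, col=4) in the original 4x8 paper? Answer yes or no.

Answer: yes

Derivation:
Op 1 fold_down: fold axis h@2; visible region now rows[2,4) x cols[0,8) = 2x8
Op 2 fold_up: fold axis h@3; visible region now rows[2,3) x cols[0,8) = 1x8
Op 3 cut(0, 4): punch at orig (2,4); cuts so far [(2, 4)]; region rows[2,3) x cols[0,8) = 1x8
Unfold 1 (reflect across h@3): 2 holes -> [(2, 4), (3, 4)]
Unfold 2 (reflect across h@2): 4 holes -> [(0, 4), (1, 4), (2, 4), (3, 4)]
Holes: [(0, 4), (1, 4), (2, 4), (3, 4)]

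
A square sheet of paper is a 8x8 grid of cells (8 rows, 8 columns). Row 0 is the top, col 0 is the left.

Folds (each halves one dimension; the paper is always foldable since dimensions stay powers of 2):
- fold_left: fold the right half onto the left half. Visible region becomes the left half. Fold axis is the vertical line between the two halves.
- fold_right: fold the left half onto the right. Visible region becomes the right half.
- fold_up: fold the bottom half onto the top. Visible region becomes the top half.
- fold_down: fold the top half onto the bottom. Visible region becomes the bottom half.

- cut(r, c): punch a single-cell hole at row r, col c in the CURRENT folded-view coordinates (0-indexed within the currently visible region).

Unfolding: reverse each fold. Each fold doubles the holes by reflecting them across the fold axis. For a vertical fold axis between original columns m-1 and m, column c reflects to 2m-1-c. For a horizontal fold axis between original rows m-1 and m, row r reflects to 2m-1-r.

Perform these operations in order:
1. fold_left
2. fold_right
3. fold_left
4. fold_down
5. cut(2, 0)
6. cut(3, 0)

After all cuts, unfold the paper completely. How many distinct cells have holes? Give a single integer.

Op 1 fold_left: fold axis v@4; visible region now rows[0,8) x cols[0,4) = 8x4
Op 2 fold_right: fold axis v@2; visible region now rows[0,8) x cols[2,4) = 8x2
Op 3 fold_left: fold axis v@3; visible region now rows[0,8) x cols[2,3) = 8x1
Op 4 fold_down: fold axis h@4; visible region now rows[4,8) x cols[2,3) = 4x1
Op 5 cut(2, 0): punch at orig (6,2); cuts so far [(6, 2)]; region rows[4,8) x cols[2,3) = 4x1
Op 6 cut(3, 0): punch at orig (7,2); cuts so far [(6, 2), (7, 2)]; region rows[4,8) x cols[2,3) = 4x1
Unfold 1 (reflect across h@4): 4 holes -> [(0, 2), (1, 2), (6, 2), (7, 2)]
Unfold 2 (reflect across v@3): 8 holes -> [(0, 2), (0, 3), (1, 2), (1, 3), (6, 2), (6, 3), (7, 2), (7, 3)]
Unfold 3 (reflect across v@2): 16 holes -> [(0, 0), (0, 1), (0, 2), (0, 3), (1, 0), (1, 1), (1, 2), (1, 3), (6, 0), (6, 1), (6, 2), (6, 3), (7, 0), (7, 1), (7, 2), (7, 3)]
Unfold 4 (reflect across v@4): 32 holes -> [(0, 0), (0, 1), (0, 2), (0, 3), (0, 4), (0, 5), (0, 6), (0, 7), (1, 0), (1, 1), (1, 2), (1, 3), (1, 4), (1, 5), (1, 6), (1, 7), (6, 0), (6, 1), (6, 2), (6, 3), (6, 4), (6, 5), (6, 6), (6, 7), (7, 0), (7, 1), (7, 2), (7, 3), (7, 4), (7, 5), (7, 6), (7, 7)]

Answer: 32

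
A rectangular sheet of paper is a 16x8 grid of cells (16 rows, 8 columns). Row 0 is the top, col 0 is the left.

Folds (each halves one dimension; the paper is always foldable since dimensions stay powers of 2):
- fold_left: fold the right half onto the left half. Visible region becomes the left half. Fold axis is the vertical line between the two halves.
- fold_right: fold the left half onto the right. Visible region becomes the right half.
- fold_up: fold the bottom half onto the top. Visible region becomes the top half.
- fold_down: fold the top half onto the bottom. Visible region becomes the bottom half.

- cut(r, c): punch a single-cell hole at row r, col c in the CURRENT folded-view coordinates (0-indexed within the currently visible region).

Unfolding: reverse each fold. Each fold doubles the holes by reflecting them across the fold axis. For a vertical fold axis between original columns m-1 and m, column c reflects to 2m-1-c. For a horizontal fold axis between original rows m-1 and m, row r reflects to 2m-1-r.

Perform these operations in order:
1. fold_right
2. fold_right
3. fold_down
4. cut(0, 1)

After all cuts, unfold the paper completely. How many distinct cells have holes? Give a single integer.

Answer: 8

Derivation:
Op 1 fold_right: fold axis v@4; visible region now rows[0,16) x cols[4,8) = 16x4
Op 2 fold_right: fold axis v@6; visible region now rows[0,16) x cols[6,8) = 16x2
Op 3 fold_down: fold axis h@8; visible region now rows[8,16) x cols[6,8) = 8x2
Op 4 cut(0, 1): punch at orig (8,7); cuts so far [(8, 7)]; region rows[8,16) x cols[6,8) = 8x2
Unfold 1 (reflect across h@8): 2 holes -> [(7, 7), (8, 7)]
Unfold 2 (reflect across v@6): 4 holes -> [(7, 4), (7, 7), (8, 4), (8, 7)]
Unfold 3 (reflect across v@4): 8 holes -> [(7, 0), (7, 3), (7, 4), (7, 7), (8, 0), (8, 3), (8, 4), (8, 7)]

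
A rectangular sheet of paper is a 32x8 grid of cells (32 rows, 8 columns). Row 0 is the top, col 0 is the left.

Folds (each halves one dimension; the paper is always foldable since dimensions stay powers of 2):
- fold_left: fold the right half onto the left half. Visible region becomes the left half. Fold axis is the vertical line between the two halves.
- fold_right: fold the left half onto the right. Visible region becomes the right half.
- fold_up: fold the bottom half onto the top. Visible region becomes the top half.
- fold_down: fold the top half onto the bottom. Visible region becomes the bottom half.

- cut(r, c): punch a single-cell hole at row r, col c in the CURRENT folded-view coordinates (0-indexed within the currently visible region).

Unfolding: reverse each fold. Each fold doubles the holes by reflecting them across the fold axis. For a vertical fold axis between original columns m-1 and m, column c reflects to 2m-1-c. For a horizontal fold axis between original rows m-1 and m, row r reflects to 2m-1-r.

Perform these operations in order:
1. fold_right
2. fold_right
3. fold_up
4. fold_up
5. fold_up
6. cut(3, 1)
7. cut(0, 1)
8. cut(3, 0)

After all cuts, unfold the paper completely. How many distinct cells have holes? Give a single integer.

Op 1 fold_right: fold axis v@4; visible region now rows[0,32) x cols[4,8) = 32x4
Op 2 fold_right: fold axis v@6; visible region now rows[0,32) x cols[6,8) = 32x2
Op 3 fold_up: fold axis h@16; visible region now rows[0,16) x cols[6,8) = 16x2
Op 4 fold_up: fold axis h@8; visible region now rows[0,8) x cols[6,8) = 8x2
Op 5 fold_up: fold axis h@4; visible region now rows[0,4) x cols[6,8) = 4x2
Op 6 cut(3, 1): punch at orig (3,7); cuts so far [(3, 7)]; region rows[0,4) x cols[6,8) = 4x2
Op 7 cut(0, 1): punch at orig (0,7); cuts so far [(0, 7), (3, 7)]; region rows[0,4) x cols[6,8) = 4x2
Op 8 cut(3, 0): punch at orig (3,6); cuts so far [(0, 7), (3, 6), (3, 7)]; region rows[0,4) x cols[6,8) = 4x2
Unfold 1 (reflect across h@4): 6 holes -> [(0, 7), (3, 6), (3, 7), (4, 6), (4, 7), (7, 7)]
Unfold 2 (reflect across h@8): 12 holes -> [(0, 7), (3, 6), (3, 7), (4, 6), (4, 7), (7, 7), (8, 7), (11, 6), (11, 7), (12, 6), (12, 7), (15, 7)]
Unfold 3 (reflect across h@16): 24 holes -> [(0, 7), (3, 6), (3, 7), (4, 6), (4, 7), (7, 7), (8, 7), (11, 6), (11, 7), (12, 6), (12, 7), (15, 7), (16, 7), (19, 6), (19, 7), (20, 6), (20, 7), (23, 7), (24, 7), (27, 6), (27, 7), (28, 6), (28, 7), (31, 7)]
Unfold 4 (reflect across v@6): 48 holes -> [(0, 4), (0, 7), (3, 4), (3, 5), (3, 6), (3, 7), (4, 4), (4, 5), (4, 6), (4, 7), (7, 4), (7, 7), (8, 4), (8, 7), (11, 4), (11, 5), (11, 6), (11, 7), (12, 4), (12, 5), (12, 6), (12, 7), (15, 4), (15, 7), (16, 4), (16, 7), (19, 4), (19, 5), (19, 6), (19, 7), (20, 4), (20, 5), (20, 6), (20, 7), (23, 4), (23, 7), (24, 4), (24, 7), (27, 4), (27, 5), (27, 6), (27, 7), (28, 4), (28, 5), (28, 6), (28, 7), (31, 4), (31, 7)]
Unfold 5 (reflect across v@4): 96 holes -> [(0, 0), (0, 3), (0, 4), (0, 7), (3, 0), (3, 1), (3, 2), (3, 3), (3, 4), (3, 5), (3, 6), (3, 7), (4, 0), (4, 1), (4, 2), (4, 3), (4, 4), (4, 5), (4, 6), (4, 7), (7, 0), (7, 3), (7, 4), (7, 7), (8, 0), (8, 3), (8, 4), (8, 7), (11, 0), (11, 1), (11, 2), (11, 3), (11, 4), (11, 5), (11, 6), (11, 7), (12, 0), (12, 1), (12, 2), (12, 3), (12, 4), (12, 5), (12, 6), (12, 7), (15, 0), (15, 3), (15, 4), (15, 7), (16, 0), (16, 3), (16, 4), (16, 7), (19, 0), (19, 1), (19, 2), (19, 3), (19, 4), (19, 5), (19, 6), (19, 7), (20, 0), (20, 1), (20, 2), (20, 3), (20, 4), (20, 5), (20, 6), (20, 7), (23, 0), (23, 3), (23, 4), (23, 7), (24, 0), (24, 3), (24, 4), (24, 7), (27, 0), (27, 1), (27, 2), (27, 3), (27, 4), (27, 5), (27, 6), (27, 7), (28, 0), (28, 1), (28, 2), (28, 3), (28, 4), (28, 5), (28, 6), (28, 7), (31, 0), (31, 3), (31, 4), (31, 7)]

Answer: 96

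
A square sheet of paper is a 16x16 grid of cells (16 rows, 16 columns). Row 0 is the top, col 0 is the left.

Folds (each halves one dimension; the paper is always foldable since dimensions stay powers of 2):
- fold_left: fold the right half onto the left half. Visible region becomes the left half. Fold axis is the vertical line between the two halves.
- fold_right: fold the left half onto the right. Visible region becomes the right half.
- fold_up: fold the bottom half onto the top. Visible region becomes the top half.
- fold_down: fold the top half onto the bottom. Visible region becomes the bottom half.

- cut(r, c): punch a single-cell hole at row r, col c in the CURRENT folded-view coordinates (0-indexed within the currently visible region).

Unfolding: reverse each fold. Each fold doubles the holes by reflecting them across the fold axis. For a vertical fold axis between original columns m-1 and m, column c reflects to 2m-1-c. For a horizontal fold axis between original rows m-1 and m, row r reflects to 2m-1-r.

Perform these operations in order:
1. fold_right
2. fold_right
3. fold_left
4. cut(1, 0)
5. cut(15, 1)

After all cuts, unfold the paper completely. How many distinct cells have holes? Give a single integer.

Answer: 16

Derivation:
Op 1 fold_right: fold axis v@8; visible region now rows[0,16) x cols[8,16) = 16x8
Op 2 fold_right: fold axis v@12; visible region now rows[0,16) x cols[12,16) = 16x4
Op 3 fold_left: fold axis v@14; visible region now rows[0,16) x cols[12,14) = 16x2
Op 4 cut(1, 0): punch at orig (1,12); cuts so far [(1, 12)]; region rows[0,16) x cols[12,14) = 16x2
Op 5 cut(15, 1): punch at orig (15,13); cuts so far [(1, 12), (15, 13)]; region rows[0,16) x cols[12,14) = 16x2
Unfold 1 (reflect across v@14): 4 holes -> [(1, 12), (1, 15), (15, 13), (15, 14)]
Unfold 2 (reflect across v@12): 8 holes -> [(1, 8), (1, 11), (1, 12), (1, 15), (15, 9), (15, 10), (15, 13), (15, 14)]
Unfold 3 (reflect across v@8): 16 holes -> [(1, 0), (1, 3), (1, 4), (1, 7), (1, 8), (1, 11), (1, 12), (1, 15), (15, 1), (15, 2), (15, 5), (15, 6), (15, 9), (15, 10), (15, 13), (15, 14)]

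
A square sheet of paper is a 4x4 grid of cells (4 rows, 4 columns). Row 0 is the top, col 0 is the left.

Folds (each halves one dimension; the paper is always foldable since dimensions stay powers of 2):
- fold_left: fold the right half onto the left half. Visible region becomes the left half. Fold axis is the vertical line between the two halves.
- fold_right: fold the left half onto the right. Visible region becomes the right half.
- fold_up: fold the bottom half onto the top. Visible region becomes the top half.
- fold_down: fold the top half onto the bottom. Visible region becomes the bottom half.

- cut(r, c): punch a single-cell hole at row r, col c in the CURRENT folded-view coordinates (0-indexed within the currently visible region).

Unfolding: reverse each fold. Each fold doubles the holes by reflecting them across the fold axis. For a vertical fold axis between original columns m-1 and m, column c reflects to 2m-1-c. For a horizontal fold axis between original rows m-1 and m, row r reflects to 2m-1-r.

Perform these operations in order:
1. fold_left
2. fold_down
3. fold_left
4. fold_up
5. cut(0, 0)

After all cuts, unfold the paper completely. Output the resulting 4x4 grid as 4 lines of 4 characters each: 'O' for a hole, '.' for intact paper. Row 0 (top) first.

Op 1 fold_left: fold axis v@2; visible region now rows[0,4) x cols[0,2) = 4x2
Op 2 fold_down: fold axis h@2; visible region now rows[2,4) x cols[0,2) = 2x2
Op 3 fold_left: fold axis v@1; visible region now rows[2,4) x cols[0,1) = 2x1
Op 4 fold_up: fold axis h@3; visible region now rows[2,3) x cols[0,1) = 1x1
Op 5 cut(0, 0): punch at orig (2,0); cuts so far [(2, 0)]; region rows[2,3) x cols[0,1) = 1x1
Unfold 1 (reflect across h@3): 2 holes -> [(2, 0), (3, 0)]
Unfold 2 (reflect across v@1): 4 holes -> [(2, 0), (2, 1), (3, 0), (3, 1)]
Unfold 3 (reflect across h@2): 8 holes -> [(0, 0), (0, 1), (1, 0), (1, 1), (2, 0), (2, 1), (3, 0), (3, 1)]
Unfold 4 (reflect across v@2): 16 holes -> [(0, 0), (0, 1), (0, 2), (0, 3), (1, 0), (1, 1), (1, 2), (1, 3), (2, 0), (2, 1), (2, 2), (2, 3), (3, 0), (3, 1), (3, 2), (3, 3)]

Answer: OOOO
OOOO
OOOO
OOOO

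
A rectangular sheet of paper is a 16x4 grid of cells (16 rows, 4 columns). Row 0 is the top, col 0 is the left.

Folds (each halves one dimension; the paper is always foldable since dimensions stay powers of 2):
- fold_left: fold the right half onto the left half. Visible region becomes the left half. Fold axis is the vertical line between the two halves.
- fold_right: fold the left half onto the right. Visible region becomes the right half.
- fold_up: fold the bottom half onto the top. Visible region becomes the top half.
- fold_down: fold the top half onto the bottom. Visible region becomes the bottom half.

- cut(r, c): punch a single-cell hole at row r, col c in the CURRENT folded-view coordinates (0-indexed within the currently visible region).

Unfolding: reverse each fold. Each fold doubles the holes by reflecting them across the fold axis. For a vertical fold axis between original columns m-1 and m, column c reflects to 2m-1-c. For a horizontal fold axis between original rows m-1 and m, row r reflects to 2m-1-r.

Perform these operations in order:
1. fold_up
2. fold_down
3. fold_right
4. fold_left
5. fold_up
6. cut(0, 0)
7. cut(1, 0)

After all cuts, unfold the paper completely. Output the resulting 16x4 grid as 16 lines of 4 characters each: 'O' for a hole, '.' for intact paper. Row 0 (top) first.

Answer: OOOO
OOOO
OOOO
OOOO
OOOO
OOOO
OOOO
OOOO
OOOO
OOOO
OOOO
OOOO
OOOO
OOOO
OOOO
OOOO

Derivation:
Op 1 fold_up: fold axis h@8; visible region now rows[0,8) x cols[0,4) = 8x4
Op 2 fold_down: fold axis h@4; visible region now rows[4,8) x cols[0,4) = 4x4
Op 3 fold_right: fold axis v@2; visible region now rows[4,8) x cols[2,4) = 4x2
Op 4 fold_left: fold axis v@3; visible region now rows[4,8) x cols[2,3) = 4x1
Op 5 fold_up: fold axis h@6; visible region now rows[4,6) x cols[2,3) = 2x1
Op 6 cut(0, 0): punch at orig (4,2); cuts so far [(4, 2)]; region rows[4,6) x cols[2,3) = 2x1
Op 7 cut(1, 0): punch at orig (5,2); cuts so far [(4, 2), (5, 2)]; region rows[4,6) x cols[2,3) = 2x1
Unfold 1 (reflect across h@6): 4 holes -> [(4, 2), (5, 2), (6, 2), (7, 2)]
Unfold 2 (reflect across v@3): 8 holes -> [(4, 2), (4, 3), (5, 2), (5, 3), (6, 2), (6, 3), (7, 2), (7, 3)]
Unfold 3 (reflect across v@2): 16 holes -> [(4, 0), (4, 1), (4, 2), (4, 3), (5, 0), (5, 1), (5, 2), (5, 3), (6, 0), (6, 1), (6, 2), (6, 3), (7, 0), (7, 1), (7, 2), (7, 3)]
Unfold 4 (reflect across h@4): 32 holes -> [(0, 0), (0, 1), (0, 2), (0, 3), (1, 0), (1, 1), (1, 2), (1, 3), (2, 0), (2, 1), (2, 2), (2, 3), (3, 0), (3, 1), (3, 2), (3, 3), (4, 0), (4, 1), (4, 2), (4, 3), (5, 0), (5, 1), (5, 2), (5, 3), (6, 0), (6, 1), (6, 2), (6, 3), (7, 0), (7, 1), (7, 2), (7, 3)]
Unfold 5 (reflect across h@8): 64 holes -> [(0, 0), (0, 1), (0, 2), (0, 3), (1, 0), (1, 1), (1, 2), (1, 3), (2, 0), (2, 1), (2, 2), (2, 3), (3, 0), (3, 1), (3, 2), (3, 3), (4, 0), (4, 1), (4, 2), (4, 3), (5, 0), (5, 1), (5, 2), (5, 3), (6, 0), (6, 1), (6, 2), (6, 3), (7, 0), (7, 1), (7, 2), (7, 3), (8, 0), (8, 1), (8, 2), (8, 3), (9, 0), (9, 1), (9, 2), (9, 3), (10, 0), (10, 1), (10, 2), (10, 3), (11, 0), (11, 1), (11, 2), (11, 3), (12, 0), (12, 1), (12, 2), (12, 3), (13, 0), (13, 1), (13, 2), (13, 3), (14, 0), (14, 1), (14, 2), (14, 3), (15, 0), (15, 1), (15, 2), (15, 3)]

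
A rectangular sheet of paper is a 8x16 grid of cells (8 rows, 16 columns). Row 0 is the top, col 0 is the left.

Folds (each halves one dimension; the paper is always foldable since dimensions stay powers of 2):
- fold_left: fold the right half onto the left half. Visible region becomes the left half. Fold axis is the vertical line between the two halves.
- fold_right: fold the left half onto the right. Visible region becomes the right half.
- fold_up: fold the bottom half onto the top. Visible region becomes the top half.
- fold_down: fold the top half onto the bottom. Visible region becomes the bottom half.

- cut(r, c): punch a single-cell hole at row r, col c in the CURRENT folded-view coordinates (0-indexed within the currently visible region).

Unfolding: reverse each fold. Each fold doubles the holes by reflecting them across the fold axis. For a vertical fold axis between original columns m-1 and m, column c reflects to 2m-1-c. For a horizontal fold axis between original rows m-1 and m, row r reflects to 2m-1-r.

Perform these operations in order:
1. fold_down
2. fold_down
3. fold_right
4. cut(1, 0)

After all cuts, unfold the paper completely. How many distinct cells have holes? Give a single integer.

Op 1 fold_down: fold axis h@4; visible region now rows[4,8) x cols[0,16) = 4x16
Op 2 fold_down: fold axis h@6; visible region now rows[6,8) x cols[0,16) = 2x16
Op 3 fold_right: fold axis v@8; visible region now rows[6,8) x cols[8,16) = 2x8
Op 4 cut(1, 0): punch at orig (7,8); cuts so far [(7, 8)]; region rows[6,8) x cols[8,16) = 2x8
Unfold 1 (reflect across v@8): 2 holes -> [(7, 7), (7, 8)]
Unfold 2 (reflect across h@6): 4 holes -> [(4, 7), (4, 8), (7, 7), (7, 8)]
Unfold 3 (reflect across h@4): 8 holes -> [(0, 7), (0, 8), (3, 7), (3, 8), (4, 7), (4, 8), (7, 7), (7, 8)]

Answer: 8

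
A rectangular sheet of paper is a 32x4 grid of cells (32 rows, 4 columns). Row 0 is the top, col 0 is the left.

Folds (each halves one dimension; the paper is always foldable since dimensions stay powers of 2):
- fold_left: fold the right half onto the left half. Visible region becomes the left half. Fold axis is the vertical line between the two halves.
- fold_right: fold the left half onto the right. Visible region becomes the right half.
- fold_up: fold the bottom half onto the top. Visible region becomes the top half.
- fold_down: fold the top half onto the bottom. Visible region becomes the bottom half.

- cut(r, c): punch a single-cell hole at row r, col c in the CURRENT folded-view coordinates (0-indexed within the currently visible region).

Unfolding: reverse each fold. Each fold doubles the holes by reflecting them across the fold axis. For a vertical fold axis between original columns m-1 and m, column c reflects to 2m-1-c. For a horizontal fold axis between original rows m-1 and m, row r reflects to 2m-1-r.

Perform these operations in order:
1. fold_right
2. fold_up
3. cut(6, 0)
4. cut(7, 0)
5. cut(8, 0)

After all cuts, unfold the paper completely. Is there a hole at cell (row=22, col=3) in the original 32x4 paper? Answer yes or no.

Answer: no

Derivation:
Op 1 fold_right: fold axis v@2; visible region now rows[0,32) x cols[2,4) = 32x2
Op 2 fold_up: fold axis h@16; visible region now rows[0,16) x cols[2,4) = 16x2
Op 3 cut(6, 0): punch at orig (6,2); cuts so far [(6, 2)]; region rows[0,16) x cols[2,4) = 16x2
Op 4 cut(7, 0): punch at orig (7,2); cuts so far [(6, 2), (7, 2)]; region rows[0,16) x cols[2,4) = 16x2
Op 5 cut(8, 0): punch at orig (8,2); cuts so far [(6, 2), (7, 2), (8, 2)]; region rows[0,16) x cols[2,4) = 16x2
Unfold 1 (reflect across h@16): 6 holes -> [(6, 2), (7, 2), (8, 2), (23, 2), (24, 2), (25, 2)]
Unfold 2 (reflect across v@2): 12 holes -> [(6, 1), (6, 2), (7, 1), (7, 2), (8, 1), (8, 2), (23, 1), (23, 2), (24, 1), (24, 2), (25, 1), (25, 2)]
Holes: [(6, 1), (6, 2), (7, 1), (7, 2), (8, 1), (8, 2), (23, 1), (23, 2), (24, 1), (24, 2), (25, 1), (25, 2)]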